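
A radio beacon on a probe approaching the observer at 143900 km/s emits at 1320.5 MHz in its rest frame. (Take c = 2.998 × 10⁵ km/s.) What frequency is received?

2227.7 MHz

β = v/c = 143900/299800 = 0.4800.
Relativistic Doppler for frequency: f' = f₀ · √((1 + β)/(1 − β)).
f' = 1320.5 × √(1.4800/0.5200) = 1320.5 × 1.68703 ≈ 2227.7 MHz.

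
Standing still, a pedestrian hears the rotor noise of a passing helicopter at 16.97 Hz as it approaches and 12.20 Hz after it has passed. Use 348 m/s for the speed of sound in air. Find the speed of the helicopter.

57 m/s

f₁/f₂ = (v + v_s)/(v − v_s), so v_s = v · (f₁ − f₂)/(f₁ + f₂).
v_s = 348 × (16.97 − 12.20)/(16.97 + 12.20) = 348 × 4.77/29.17 ≈ 57 m/s.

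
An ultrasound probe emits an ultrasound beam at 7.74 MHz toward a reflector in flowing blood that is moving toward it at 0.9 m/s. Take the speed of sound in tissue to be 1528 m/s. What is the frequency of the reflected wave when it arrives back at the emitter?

At the reflector in flowing blood (a moving observer), f₁ = f₀ · (v + u)/v = 7.74 × 1528.9/1528 ≈ 7.745 MHz.
On reflection it acts as a source moving toward the stationary detector: f₂ = f₁ · v/(v − u) = 7.745 × 1528/1527.1 ≈ 7.749 MHz.
Equivalently f₂ = f₀ · (v + u)/(v − u).

7.749 MHz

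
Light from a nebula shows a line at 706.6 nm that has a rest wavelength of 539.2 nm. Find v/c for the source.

λ'/λ₀ = 1.3105 > 1 (redshift), so the source is receding.
λ'/λ₀ = √((1 + β)/(1 − β)) for a receding source ⇒ β = (r² − 1)/(r² + 1) with r = λ'/λ₀.
β = (1.7173 − 1)/(1.7173 + 1) ≈ 0.264.

0.264c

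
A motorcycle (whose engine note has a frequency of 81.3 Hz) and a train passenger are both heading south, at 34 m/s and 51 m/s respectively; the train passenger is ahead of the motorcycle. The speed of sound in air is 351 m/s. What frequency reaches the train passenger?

77 Hz

The train passenger is ahead, so the motorcycle is moving toward it while the train passenger is moving away from the motorcycle.
General Doppler shift: f' = f · (v − v_o)/(v − v_s).
f' = 81.3 × (351 − 51)/(351 − 34) = 81.3 × 300/317 ≈ 77 Hz.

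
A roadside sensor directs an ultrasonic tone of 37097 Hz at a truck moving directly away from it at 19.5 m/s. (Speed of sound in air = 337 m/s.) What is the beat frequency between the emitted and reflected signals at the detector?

4058 Hz

The truck first receives the wave as a moving observer: f₁ = f₀ · (v − u)/v = 37097 × (337 − 19.5)/337 ≈ 34950 Hz.
On reflection it acts as a source moving away from the stationary detector: f₂ = f₁ · v/(v + u) = 34950 × 337/356.5 ≈ 33039 Hz.
Beat frequency: |f₂ − f₀| = 2u·f₀/(v + u) = 2 × 19.5 × 37097/356.5 ≈ 4058 Hz.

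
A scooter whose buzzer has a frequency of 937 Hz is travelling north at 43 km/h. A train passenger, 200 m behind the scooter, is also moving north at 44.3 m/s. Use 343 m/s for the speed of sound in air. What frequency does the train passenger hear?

43 km/h = 11.94 m/s.
The train passenger is behind, so the scooter is moving away from it while the train passenger is moving toward the scooter.
With source receding and observer approaching, f' = f · (v + v_o)/(v + v_s).
f' = 937 × (343 + 44.3)/(343 + 11.94) = 937 × 387.3/354.94 ≈ 1022 Hz.

1022 Hz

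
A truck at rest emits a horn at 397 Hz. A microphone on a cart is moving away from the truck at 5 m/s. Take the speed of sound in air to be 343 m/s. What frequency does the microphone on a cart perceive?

391 Hz

Only the observer moves, away from the source, so f' = f · (v − v_o)/v.
f' = 397 × (343 − 5)/343 = 397 × 338/343 ≈ 391 Hz.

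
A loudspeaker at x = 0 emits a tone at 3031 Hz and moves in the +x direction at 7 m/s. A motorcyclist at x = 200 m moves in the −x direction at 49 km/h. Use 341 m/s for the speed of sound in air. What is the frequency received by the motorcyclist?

49 km/h = 13.61 m/s.
The observer lies on the +x side, so the source is heading toward the observer and the observer is heading toward the source.
Both move, so f' = f · (v + v_o)/(v − v_s).
f' = 3031 × (341 + 13.61)/(341 − 7) = 3031 × 354.61/334 ≈ 3218 Hz.

3218 Hz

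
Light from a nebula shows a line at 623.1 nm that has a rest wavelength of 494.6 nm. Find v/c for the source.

0.227

λ'/λ₀ = 1.2598 > 1 (redshift), so the source is receding.
λ'/λ₀ = √((1 + β)/(1 − β)) for a receding source ⇒ β = (r² − 1)/(r² + 1) with r = λ'/λ₀.
β = (1.5871 − 1)/(1.5871 + 1) ≈ 0.227.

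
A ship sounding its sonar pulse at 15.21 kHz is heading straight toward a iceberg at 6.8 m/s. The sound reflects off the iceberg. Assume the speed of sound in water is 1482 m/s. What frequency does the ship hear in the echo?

The iceberg receives the sound from a moving source: f₁ = f₀ · v/(v − v_e) = 15.21 × 1482/1475.2 ≈ 15.28 kHz.
On the return leg the ship is a moving observer: f₂ = f₁ · (v + v_e)/v = 15.28 × 1488.8/1482 ≈ 15.35 kHz.

15.35 kHz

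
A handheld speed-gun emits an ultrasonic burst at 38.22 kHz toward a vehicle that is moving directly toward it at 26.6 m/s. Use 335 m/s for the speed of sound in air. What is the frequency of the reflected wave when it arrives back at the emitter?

44.8 kHz

The vehicle first receives the wave as a moving observer: f₁ = f₀ · (v + u)/v = 38.22 × (335 + 26.6)/335 ≈ 41.3 kHz.
On reflection it acts as a source moving toward the stationary detector: f₂ = f₁ · v/(v − u) = 41.3 × 335/308.4 ≈ 44.8 kHz.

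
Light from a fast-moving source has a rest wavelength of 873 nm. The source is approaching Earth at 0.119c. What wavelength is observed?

774.6 nm

Relativistic Doppler for wavelength: λ' = λ₀ · √((1 − β)/(1 + β)).
λ' = 873 × √(0.8810/1.1190) = 873 × 0.88730 ≈ 774.6 nm.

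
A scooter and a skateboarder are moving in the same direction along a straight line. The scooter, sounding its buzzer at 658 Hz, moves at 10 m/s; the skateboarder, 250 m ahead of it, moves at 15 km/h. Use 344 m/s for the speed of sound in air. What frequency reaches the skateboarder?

15 km/h = 4.167 m/s.
The skateboarder is ahead, so the scooter is moving toward it while the skateboarder is moving away from the scooter.
Both move, so f' = f · (v − v_o)/(v − v_s).
f' = 658 × (344 − 4.167)/(344 − 10) = 658 × 339.83/334 ≈ 669 Hz.

669 Hz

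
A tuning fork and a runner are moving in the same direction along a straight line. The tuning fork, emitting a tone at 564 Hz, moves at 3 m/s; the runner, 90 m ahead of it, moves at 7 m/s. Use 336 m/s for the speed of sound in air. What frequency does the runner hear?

557 Hz

The runner is ahead, so the tuning fork is moving toward it while the runner is moving away from the tuning fork.
Both move, so f' = f · (v − v_o)/(v − v_s).
f' = 564 × (336 − 7)/(336 − 3) = 564 × 329/333 ≈ 557 Hz.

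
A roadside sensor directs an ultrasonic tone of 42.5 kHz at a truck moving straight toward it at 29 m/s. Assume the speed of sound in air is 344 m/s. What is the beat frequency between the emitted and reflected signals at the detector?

At the truck (a moving observer), f₁ = f₀ · (v + u)/v = 42.5 × 373/344 ≈ 46.08 kHz.
The reflection then acts as a moving source: f₂ = f₁ · v/(v − u) ≈ 50.33 kHz.
Beat frequency (with f₀ = 42500 Hz): |f₂ − f₀| = 2u·f₀/(v − u) = 2 × 29 × 42500/315 ≈ 7825 Hz.

7825 Hz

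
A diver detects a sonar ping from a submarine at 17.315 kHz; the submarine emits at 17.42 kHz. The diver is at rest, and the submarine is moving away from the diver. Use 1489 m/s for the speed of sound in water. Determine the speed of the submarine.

9.0 m/s

f' = f · v/(v + v_s) ⇒ v_s = v · |1 − f/f'|.
v_s = 1489 × |1 − 17.42/17.315| = 1489 × 0.006064 ≈ 9.0 m/s.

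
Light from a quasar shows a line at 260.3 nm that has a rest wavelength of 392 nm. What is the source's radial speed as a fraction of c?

λ'/λ₀ = 0.6640 < 1 (blueshift), so the source is approaching.
λ'/λ₀ = √((1 − β)/(1 + β)) for an approaching source ⇒ β = (1 − r²)/(1 + r²) with r = λ'/λ₀.
β = (1 − 0.4409)/(1 + 0.4409) ≈ 0.388.

0.388c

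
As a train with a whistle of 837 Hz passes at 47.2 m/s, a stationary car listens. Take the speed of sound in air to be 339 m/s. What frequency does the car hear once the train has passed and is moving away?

735 Hz

Receding: f₂ = f · v/(v + v_s) = 837 × 339/386.2 ≈ 735 Hz.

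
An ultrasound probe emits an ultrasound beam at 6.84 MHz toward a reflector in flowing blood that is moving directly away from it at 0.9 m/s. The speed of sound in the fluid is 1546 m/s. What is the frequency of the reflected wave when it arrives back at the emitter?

At the reflector in flowing blood (a moving observer), f₁ = f₀ · (v − u)/v = 6.84 × 1545.1/1546 ≈ 6.836 MHz.
The reflection then acts as a moving source: f₂ = f₁ · v/(v + u) ≈ 6.832 MHz.
Equivalently f₂ = f₀ · (v − u)/(v + u).

6.832 MHz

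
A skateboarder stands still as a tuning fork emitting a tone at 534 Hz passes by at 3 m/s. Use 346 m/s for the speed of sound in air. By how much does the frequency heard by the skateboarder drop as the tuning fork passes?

9.26 Hz

Approaching: f₁ = f · v/(v − v_s) = 534 × 346/343 ≈ 538.67 Hz.
Receding: f₂ = f · v/(v + v_s) = 534 × 346/349 ≈ 529.41 Hz.
Drop: f₁ − f₂ = 2f·v·v_s/(v² − v_s²) = 2 × 534 × 346 × 3/(346² − 3²) ≈ 9.26 Hz.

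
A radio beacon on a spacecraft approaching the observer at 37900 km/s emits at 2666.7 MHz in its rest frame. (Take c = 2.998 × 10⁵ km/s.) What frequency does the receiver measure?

3028.1 MHz

β = v/c = 37900/299800 = 0.1264.
Relativistic Doppler for frequency: f' = f₀ · √((1 + β)/(1 − β)).
f' = 2666.7 × √(1.1264/0.8736) = 2666.7 × 1.13553 ≈ 3028.1 MHz.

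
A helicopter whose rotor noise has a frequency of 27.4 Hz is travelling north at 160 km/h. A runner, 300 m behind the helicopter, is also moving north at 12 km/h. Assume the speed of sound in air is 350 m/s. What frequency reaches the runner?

160 km/h = 44.44 m/s; 12 km/h = 3.333 m/s.
The runner is behind, so the helicopter is moving away from it while the runner is moving toward the helicopter.
With source receding and observer approaching, f' = f · (v + v_o)/(v + v_s).
f' = 27.4 × (350 + 3.333)/(350 + 44.44) = 27.4 × 353.33/394.44 ≈ 24.5 Hz.

24.5 Hz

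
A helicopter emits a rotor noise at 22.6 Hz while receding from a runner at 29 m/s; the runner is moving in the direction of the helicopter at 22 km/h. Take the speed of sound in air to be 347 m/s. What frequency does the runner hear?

22 km/h = 6.111 m/s.
With source receding and observer approaching, f' = f · (v + v_o)/(v + v_s).
f' = 22.6 × (347 + 6.111)/(347 + 29) = 22.6 × 353.11/376 ≈ 21.2 Hz.

21.2 Hz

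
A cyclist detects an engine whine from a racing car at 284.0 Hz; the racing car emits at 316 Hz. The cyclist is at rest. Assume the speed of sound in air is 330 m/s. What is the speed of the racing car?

f' < f, so the racing car is receding.
f' = f · v/(v + v_s) ⇒ v_s = v · |1 − f/f'|.
v_s = 330 × |1 − 316/284.0| = 330 × 0.1127 ≈ 37 m/s.

37 m/s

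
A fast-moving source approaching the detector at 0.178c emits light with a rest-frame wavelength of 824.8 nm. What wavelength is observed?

689.0 nm

Relativistic Doppler for wavelength: λ' = λ₀ · √((1 − β)/(1 + β)).
λ' = 824.8 × √(0.8220/1.1780) = 824.8 × 0.83534 ≈ 689.0 nm.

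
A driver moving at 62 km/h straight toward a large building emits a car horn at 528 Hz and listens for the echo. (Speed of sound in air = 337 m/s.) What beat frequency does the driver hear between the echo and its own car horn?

56.9 Hz

62 km/h = 17.22 m/s.
The large building receives the sound from a moving source: f₁ = f₀ · v/(v − v_e) = 528 × 337/319.78 ≈ 556.4 Hz.
On the return leg the driver is a moving observer: f₂ = f₁ · (v + v_e)/v = 556.4 × 354.22/337 ≈ 584.9 Hz.
Equivalently f₂ = f₀ · (v + v_e)/(v − v_e).
Beat against the emitted tone: |f₂ − f₀| = 2v_e·f₀/(v − v_e) = 2 × 17.22 × 528/319.78 ≈ 56.9 Hz.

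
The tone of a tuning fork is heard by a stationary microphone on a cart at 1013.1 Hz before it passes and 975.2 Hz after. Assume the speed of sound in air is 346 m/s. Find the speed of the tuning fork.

f₁/f₂ = (v + v_s)/(v − v_s), so v_s = v · (f₁ − f₂)/(f₁ + f₂).
v_s = 346 × (1013.1 − 975.2)/(1013.1 + 975.2) = 346 × 37.9/1988.3 ≈ 6.6 m/s.

6.6 m/s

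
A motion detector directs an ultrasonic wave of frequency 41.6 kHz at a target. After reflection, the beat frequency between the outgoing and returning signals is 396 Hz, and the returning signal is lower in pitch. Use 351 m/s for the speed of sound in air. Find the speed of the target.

Double Doppler shift off a moving reflector: f₂ = f₀ · (v + u)/(v − u) (u > 0 toward emitter).
Returning signal is lower, so f₂ = f₀ − Δf = 41600 − 396 = 41204 Hz.
Rearranging, u = v · (f₂ − f₀)/(f₂ + f₀) = 351 × -396/82804 ≈ -1.68 m/s.
So the target is moving at 1.68 m/s away from the emitter.

1.68 m/s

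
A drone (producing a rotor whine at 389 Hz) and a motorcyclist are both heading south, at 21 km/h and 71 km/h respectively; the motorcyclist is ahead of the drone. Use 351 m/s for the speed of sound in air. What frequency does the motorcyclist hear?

21 km/h = 5.833 m/s; 71 km/h = 19.72 m/s.
The motorcyclist is ahead, so the drone is moving toward it while the motorcyclist is moving away from the drone.
General Doppler shift: f' = f · (v − v_o)/(v − v_s).
f' = 389 × (351 − 19.72)/(351 − 5.833) = 389 × 331.28/345.17 ≈ 373 Hz.

373 Hz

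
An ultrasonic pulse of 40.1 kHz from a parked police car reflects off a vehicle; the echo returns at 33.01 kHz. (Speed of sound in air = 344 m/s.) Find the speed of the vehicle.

Double Doppler shift off a moving reflector: f₂ = f₀ · (v + u)/(v − u) (u > 0 toward emitter).
Rearranging, u = v · (f₂ − f₀)/(f₂ + f₀) = 344 × -7.09/73.11 ≈ -33 m/s.
So the vehicle is moving at 33 m/s away from the emitter.

33 m/s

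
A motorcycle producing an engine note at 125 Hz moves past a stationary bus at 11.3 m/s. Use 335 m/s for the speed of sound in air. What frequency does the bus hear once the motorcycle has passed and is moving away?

Receding: f₂ = f · v/(v + v_s) = 125 × 335/346.3 ≈ 121 Hz.

121 Hz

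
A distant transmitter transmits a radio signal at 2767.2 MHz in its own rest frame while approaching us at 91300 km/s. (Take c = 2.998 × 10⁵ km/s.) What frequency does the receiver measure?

3789.9 MHz

β = v/c = 91300/299800 = 0.3045.
Relativistic Doppler for frequency: f' = f₀ · √((1 + β)/(1 − β)).
f' = 2767.2 × √(1.3045/0.6955) = 2767.2 × 1.36959 ≈ 3789.9 MHz.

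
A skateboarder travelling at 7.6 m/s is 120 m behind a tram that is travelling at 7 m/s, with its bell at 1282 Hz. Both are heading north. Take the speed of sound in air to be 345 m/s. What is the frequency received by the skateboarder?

The skateboarder is behind, so the tram is moving away from it while the skateboarder is moving toward the tram.
With source receding and observer approaching, f' = f · (v + v_o)/(v + v_s).
f' = 1282 × (345 + 7.6)/(345 + 7) = 1282 × 352.6/352 ≈ 1284 Hz.

1284 Hz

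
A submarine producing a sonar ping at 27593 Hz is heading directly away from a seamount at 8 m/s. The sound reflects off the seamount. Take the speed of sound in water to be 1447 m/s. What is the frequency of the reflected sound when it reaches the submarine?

27290 Hz

The seamount receives the sound from a moving source: f₁ = f₀ · v/(v + v_e) = 27593 × 1447/1455 ≈ 27441 Hz.
On the return leg the submarine is a moving observer: f₂ = f₁ · (v − v_e)/v = 27441 × 1439/1447 ≈ 27290 Hz.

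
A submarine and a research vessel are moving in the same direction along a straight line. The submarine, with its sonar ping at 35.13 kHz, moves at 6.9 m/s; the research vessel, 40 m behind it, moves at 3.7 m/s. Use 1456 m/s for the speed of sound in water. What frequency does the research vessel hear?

The research vessel is behind, so the submarine is moving away from it while the research vessel is moving toward the submarine.
Both move, so f' = f · (v + v_o)/(v + v_s).
f' = 35.13 × (1456 + 3.7)/(1456 + 6.9) = 35.13 × 1459.7/1462.9 ≈ 35.1 kHz.

35.1 kHz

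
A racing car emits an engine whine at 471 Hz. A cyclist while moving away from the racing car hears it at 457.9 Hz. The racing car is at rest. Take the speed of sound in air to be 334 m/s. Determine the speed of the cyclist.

9.3 m/s

f' = f · (v − v_o)/v ⇒ v_o = v · |f'/f − 1|.
v_o = 334 × |457.9/471 − 1| = 334 × 0.02781 ≈ 9.3 m/s.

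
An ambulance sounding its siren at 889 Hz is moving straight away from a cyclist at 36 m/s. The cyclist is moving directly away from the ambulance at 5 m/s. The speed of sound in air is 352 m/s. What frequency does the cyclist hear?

Both move, so f' = f · (v − v_o)/(v + v_s).
f' = 889 × (352 − 5)/(352 + 36) = 889 × 347/388 ≈ 795 Hz.

795 Hz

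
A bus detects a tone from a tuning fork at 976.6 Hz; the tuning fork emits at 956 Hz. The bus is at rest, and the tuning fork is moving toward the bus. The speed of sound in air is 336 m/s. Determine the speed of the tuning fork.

f' = f · v/(v − v_s) ⇒ v_s = v · |1 − f/f'|.
v_s = 336 × |1 − 956/976.6| = 336 × 0.02109 ≈ 7.1 m/s.

7.1 m/s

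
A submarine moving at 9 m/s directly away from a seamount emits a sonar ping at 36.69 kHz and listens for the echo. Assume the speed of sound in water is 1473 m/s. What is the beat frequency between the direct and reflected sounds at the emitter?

446 Hz

The seamount receives the sound from a moving source: f₁ = f₀ · v/(v + v_e) = 36.69 × 1473/1482 ≈ 36.467 kHz.
On the return leg the submarine is a moving observer: f₂ = f₁ · (v − v_e)/v = 36.467 × 1464/1473 ≈ 36.244 kHz.
Beat against the emitted tone (with f₀ = 36690 Hz): |f₂ − f₀| = 2v_e·f₀/(v + v_e) = 2 × 9 × 36690/1482 ≈ 446 Hz.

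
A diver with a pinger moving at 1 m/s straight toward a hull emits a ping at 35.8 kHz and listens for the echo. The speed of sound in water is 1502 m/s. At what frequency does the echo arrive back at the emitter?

35.8 kHz

The hull receives the sound from a moving source: f₁ = f₀ · v/(v − v_e) = 35.8 × 1502/1501 ≈ 35.8 kHz.
On the return leg the diver with a pinger is a moving observer: f₂ = f₁ · (v + v_e)/v = 35.8 × 1503/1502 ≈ 35.8 kHz.
Equivalently f₂ = f₀ · (v + v_e)/(v − v_e).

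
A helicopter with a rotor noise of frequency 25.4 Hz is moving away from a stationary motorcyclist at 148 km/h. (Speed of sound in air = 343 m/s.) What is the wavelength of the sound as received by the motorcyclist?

148 km/h = 41.11 m/s.
Only the source moves, away from the listener, so f' = f · v/(v + v_s).
f' = 25.4 × 343/(343 + 41.11) ≈ 22.7 Hz.
λ' = v/f' = 343/22.6815 ≈ 15.12 m.

15.12 m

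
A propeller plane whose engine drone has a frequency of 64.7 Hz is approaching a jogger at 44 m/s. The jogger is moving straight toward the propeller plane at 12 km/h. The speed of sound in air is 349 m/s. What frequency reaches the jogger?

12 km/h = 3.333 m/s.
With source approaching and observer approaching, f' = f · (v + v_o)/(v − v_s).
f' = 64.7 × (349 + 3.333)/(349 − 44) = 64.7 × 352.33/305 ≈ 75 Hz.

75 Hz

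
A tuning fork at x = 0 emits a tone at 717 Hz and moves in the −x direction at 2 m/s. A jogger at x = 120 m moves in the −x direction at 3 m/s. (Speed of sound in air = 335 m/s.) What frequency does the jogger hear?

The observer lies on the +x side, so the source is heading away from the observer and the observer is heading toward the source.
General Doppler shift: f' = f · (v + v_o)/(v + v_s).
f' = 717 × (335 + 3)/(335 + 2) = 717 × 338/337 ≈ 719 Hz.

719 Hz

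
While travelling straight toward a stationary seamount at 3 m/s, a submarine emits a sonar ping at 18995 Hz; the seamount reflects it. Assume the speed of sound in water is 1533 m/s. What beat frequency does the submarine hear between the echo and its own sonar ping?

The seamount receives the sound from a moving source: f₁ = f₀ · v/(v − v_e) = 18995 × 1533/1530 ≈ 19032.2 Hz.
On the return leg the submarine is a moving observer: f₂ = f₁ · (v + v_e)/v = 19032.2 × 1536/1533 ≈ 19069.5 Hz.
Beat against the emitted tone: |f₂ − f₀| = 2v_e·f₀/(v − v_e) = 2 × 3 × 18995/1530 ≈ 74 Hz.

74 Hz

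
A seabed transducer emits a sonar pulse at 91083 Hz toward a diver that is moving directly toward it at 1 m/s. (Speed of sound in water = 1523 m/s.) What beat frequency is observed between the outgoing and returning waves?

At the diver (a moving observer), f₁ = f₀ · (v + u)/v = 91083 × 1524/1523 ≈ 91142.8 Hz.
On reflection it acts as a source moving toward the stationary detector: f₂ = f₁ · v/(v − u) = 91142.8 × 1523/1522 ≈ 91202.7 Hz.
Beat frequency: |f₂ − f₀| = 2u·f₀/(v − u) = 2 × 1 × 91083/1522 ≈ 120 Hz.

120 Hz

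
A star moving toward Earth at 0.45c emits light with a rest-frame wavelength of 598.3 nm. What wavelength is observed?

Relativistic Doppler for wavelength: λ' = λ₀ · √((1 − β)/(1 + β)).
λ' = 598.3 × √(0.5500/1.4500) = 598.3 × 0.61588 ≈ 368.5 nm.

368.5 nm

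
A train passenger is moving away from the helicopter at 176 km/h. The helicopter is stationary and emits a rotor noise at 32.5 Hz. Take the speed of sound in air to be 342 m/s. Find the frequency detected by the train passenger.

176 km/h = 48.89 m/s.
Moving observer, stationary source: f' = f · (v − v_o)/v.
f' = 32.5 × (342 − 48.89)/342 = 32.5 × 293.11/342 ≈ 27.9 Hz.

27.9 Hz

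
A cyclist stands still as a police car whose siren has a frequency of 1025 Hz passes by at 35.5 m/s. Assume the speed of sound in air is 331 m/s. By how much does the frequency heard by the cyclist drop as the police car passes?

222 Hz

Approaching: f₁ = f · v/(v − v_s) = 1025 × 331/295.5 ≈ 1148 Hz.
Receding: f₂ = f · v/(v + v_s) = 1025 × 331/366.5 ≈ 926 Hz.
Drop: f₁ − f₂ = 2f·v·v_s/(v² − v_s²) = 2 × 1025 × 331 × 35.5/(331² − 35.5²) ≈ 222 Hz.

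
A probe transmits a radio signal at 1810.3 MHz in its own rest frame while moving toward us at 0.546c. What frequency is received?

3340.6 MHz

Relativistic Doppler for frequency: f' = f₀ · √((1 + β)/(1 − β)).
f' = 1810.3 × √(1.5460/0.4540) = 1810.3 × 1.84534 ≈ 3340.6 MHz.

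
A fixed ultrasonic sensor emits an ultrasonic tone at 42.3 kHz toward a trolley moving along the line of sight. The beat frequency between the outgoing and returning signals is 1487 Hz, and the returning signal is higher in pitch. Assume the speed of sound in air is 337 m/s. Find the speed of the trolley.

Double Doppler shift off a moving reflector: f₂ = f₀ · (v + u)/(v − u) (u > 0 toward emitter).
Returning signal is higher, so f₂ = f₀ + Δf = 42300 + 1487 = 43787 Hz.
Rearranging, u = v · (f₂ − f₀)/(f₂ + f₀) = 337 × 1487/86087 ≈ 5.8 m/s.
So the trolley is moving at 5.8 m/s toward the emitter.

5.8 m/s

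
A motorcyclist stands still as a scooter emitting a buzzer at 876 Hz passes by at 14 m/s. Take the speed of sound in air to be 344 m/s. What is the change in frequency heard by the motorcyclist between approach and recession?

Approaching: f₁ = f · v/(v − v_s) = 876 × 344/330 ≈ 913.2 Hz.
Receding: f₂ = f · v/(v + v_s) = 876 × 344/358 ≈ 841.7 Hz.
Drop: f₁ − f₂ = 2f·v·v_s/(v² − v_s²) = 2 × 876 × 344 × 14/(344² − 14²) ≈ 71.4 Hz.

71.4 Hz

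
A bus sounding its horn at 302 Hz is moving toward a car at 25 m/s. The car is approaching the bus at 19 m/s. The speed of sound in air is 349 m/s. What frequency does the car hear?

343 Hz

With source approaching and observer approaching, f' = f · (v + v_o)/(v − v_s).
f' = 302 × (349 + 19)/(349 − 25) = 302 × 368/324 ≈ 343 Hz.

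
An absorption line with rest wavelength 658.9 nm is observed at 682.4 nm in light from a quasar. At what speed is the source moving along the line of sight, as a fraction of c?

λ'/λ₀ = 1.0357 > 1 (redshift), so the source is receding.
λ'/λ₀ = √((1 + β)/(1 − β)) for a receding source ⇒ β = (r² − 1)/(r² + 1) with r = λ'/λ₀.
β = (1.0726 − 1)/(1.0726 + 1) ≈ 0.035.

0.035c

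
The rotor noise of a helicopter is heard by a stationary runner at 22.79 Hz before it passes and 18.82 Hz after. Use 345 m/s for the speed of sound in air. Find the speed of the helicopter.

33 m/s

f₁/f₂ = (v + v_s)/(v − v_s), so v_s = v · (f₁ − f₂)/(f₁ + f₂).
v_s = 345 × (22.79 − 18.82)/(22.79 + 18.82) = 345 × 3.97/41.61 ≈ 33 m/s.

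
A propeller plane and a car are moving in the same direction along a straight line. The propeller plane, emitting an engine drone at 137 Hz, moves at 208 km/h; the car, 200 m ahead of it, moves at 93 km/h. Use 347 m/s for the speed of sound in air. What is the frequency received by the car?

208 km/h = 57.78 m/s; 93 km/h = 25.83 m/s.
The car is ahead, so the propeller plane is moving toward it while the car is moving away from the propeller plane.
With source approaching and observer receding, f' = f · (v − v_o)/(v − v_s).
f' = 137 × (347 − 25.83)/(347 − 57.78) = 137 × 321.17/289.22 ≈ 152 Hz.

152 Hz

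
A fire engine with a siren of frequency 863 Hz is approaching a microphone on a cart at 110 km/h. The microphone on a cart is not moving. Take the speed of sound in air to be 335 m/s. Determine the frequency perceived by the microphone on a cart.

110 km/h = 30.56 m/s.
Moving source, stationary observer: f' = f · v/(v − v_s) since the source is approaching.
f' = 863 × 335/(335 − 30.56) = 863 × 335/304.4 ≈ 950 Hz.

950 Hz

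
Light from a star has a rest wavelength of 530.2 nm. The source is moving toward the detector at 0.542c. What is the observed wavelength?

289.0 nm

Relativistic Doppler for wavelength: λ' = λ₀ · √((1 − β)/(1 + β)).
λ' = 530.2 × √(0.4580/1.5420) = 530.2 × 0.54499 ≈ 289.0 nm.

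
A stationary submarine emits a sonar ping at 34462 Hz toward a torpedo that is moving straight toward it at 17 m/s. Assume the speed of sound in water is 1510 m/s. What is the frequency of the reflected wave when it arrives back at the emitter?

35247 Hz

The torpedo first receives the wave as a moving observer: f₁ = f₀ · (v + u)/v = 34462 × (1510 + 17)/1510 ≈ 34850 Hz.
On reflection it acts as a source moving toward the stationary detector: f₂ = f₁ · v/(v − u) = 34850 × 1510/1493 ≈ 35247 Hz.
Equivalently f₂ = f₀ · (v + u)/(v − u).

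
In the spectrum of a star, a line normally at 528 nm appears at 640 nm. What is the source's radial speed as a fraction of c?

λ'/λ₀ = 1.2121 > 1 (redshift), so the source is receding.
λ'/λ₀ = √((1 + β)/(1 − β)) for a receding source ⇒ β = (r² − 1)/(r² + 1) with r = λ'/λ₀.
β = (1.4692 − 1)/(1.4692 + 1) ≈ 0.190.

0.190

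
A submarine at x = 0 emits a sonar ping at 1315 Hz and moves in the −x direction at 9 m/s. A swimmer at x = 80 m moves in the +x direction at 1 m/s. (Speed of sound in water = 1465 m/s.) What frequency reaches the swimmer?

1306 Hz

The observer lies on the +x side, so the source is heading away from the observer and the observer is heading away from the source.
Both move, so f' = f · (v − v_o)/(v + v_s).
f' = 1315 × (1465 − 1)/(1465 + 9) = 1315 × 1464/1474 ≈ 1306 Hz.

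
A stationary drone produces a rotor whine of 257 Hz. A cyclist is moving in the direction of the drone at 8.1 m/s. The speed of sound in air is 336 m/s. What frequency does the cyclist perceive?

263 Hz

Moving observer, stationary source: f' = f · (v + v_o)/v.
f' = 257 × (336 + 8.1)/336 = 257 × 344.1/336 ≈ 263 Hz.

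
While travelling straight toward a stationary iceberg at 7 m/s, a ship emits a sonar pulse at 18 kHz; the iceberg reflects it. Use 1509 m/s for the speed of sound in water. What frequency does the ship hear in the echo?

18.17 kHz

The iceberg receives the sound from a moving source: f₁ = f₀ · v/(v − v_e) = 18 × 1509/1502 ≈ 18.08 kHz.
On the return leg the ship is a moving observer: f₂ = f₁ · (v + v_e)/v = 18.08 × 1516/1509 ≈ 18.17 kHz.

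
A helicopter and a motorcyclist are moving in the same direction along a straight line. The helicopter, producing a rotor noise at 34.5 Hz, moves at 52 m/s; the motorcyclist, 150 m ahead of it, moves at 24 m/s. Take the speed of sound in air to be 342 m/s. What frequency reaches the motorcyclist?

The motorcyclist is ahead, so the helicopter is moving toward it while the motorcyclist is moving away from the helicopter.
With source approaching and observer receding, f' = f · (v − v_o)/(v − v_s).
f' = 34.5 × (342 − 24)/(342 − 52) = 34.5 × 318/290 ≈ 37.8 Hz.

37.8 Hz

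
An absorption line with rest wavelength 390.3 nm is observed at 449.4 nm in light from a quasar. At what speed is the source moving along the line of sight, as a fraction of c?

0.140c

λ'/λ₀ = 1.1514 > 1 (redshift), so the source is receding.
λ'/λ₀ = √((1 + β)/(1 − β)) for a receding source ⇒ β = (r² − 1)/(r² + 1) with r = λ'/λ₀.
β = (1.3258 − 1)/(1.3258 + 1) ≈ 0.140.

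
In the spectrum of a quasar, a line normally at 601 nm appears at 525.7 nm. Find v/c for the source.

λ'/λ₀ = 0.8747 < 1 (blueshift), so the source is approaching.
λ'/λ₀ = √((1 − β)/(1 + β)) for an approaching source ⇒ β = (1 − r²)/(1 + r²) with r = λ'/λ₀.
β = (1 − 0.7651)/(1 + 0.7651) ≈ 0.133.

0.133c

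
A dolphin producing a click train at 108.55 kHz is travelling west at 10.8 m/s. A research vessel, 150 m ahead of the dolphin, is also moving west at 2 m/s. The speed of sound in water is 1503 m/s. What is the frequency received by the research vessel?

109.2 kHz

The research vessel is ahead, so the dolphin is moving toward it while the research vessel is moving away from the dolphin.
With source approaching and observer receding, f' = f · (v − v_o)/(v − v_s).
f' = 108.55 × (1503 − 2)/(1503 − 10.8) = 108.55 × 1501/1492.2 ≈ 109.2 kHz.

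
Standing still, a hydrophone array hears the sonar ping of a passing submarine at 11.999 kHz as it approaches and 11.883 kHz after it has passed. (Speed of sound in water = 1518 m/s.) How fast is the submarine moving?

f₁/f₂ = (v + v_s)/(v − v_s), so v_s = v · (f₁ − f₂)/(f₁ + f₂).
v_s = 1518 × (11.999 − 11.883)/(11.999 + 11.883) = 1518 × 0.116/23.882 ≈ 7.4 m/s.

7.4 m/s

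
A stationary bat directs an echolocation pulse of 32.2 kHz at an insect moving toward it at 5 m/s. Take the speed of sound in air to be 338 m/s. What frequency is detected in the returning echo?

33.2 kHz

The insect first receives the wave as a moving observer: f₁ = f₀ · (v + u)/v = 32.2 × (338 + 5)/338 ≈ 32.7 kHz.
The reflection then acts as a moving source: f₂ = f₁ · v/(v − u) ≈ 33.2 kHz.
Equivalently f₂ = f₀ · (v + u)/(v − u).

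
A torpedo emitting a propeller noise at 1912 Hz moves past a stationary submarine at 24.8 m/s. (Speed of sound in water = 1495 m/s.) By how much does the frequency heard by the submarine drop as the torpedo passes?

63.5 Hz

Approaching: f₁ = f · v/(v − v_s) = 1912 × 1495/1470.2 ≈ 1944.3 Hz.
Receding: f₂ = f · v/(v + v_s) = 1912 × 1495/1519.8 ≈ 1880.8 Hz.
Drop: f₁ − f₂ = 2f·v·v_s/(v² − v_s²) = 2 × 1912 × 1495 × 24.8/(1495² − 24.8²) ≈ 63.5 Hz.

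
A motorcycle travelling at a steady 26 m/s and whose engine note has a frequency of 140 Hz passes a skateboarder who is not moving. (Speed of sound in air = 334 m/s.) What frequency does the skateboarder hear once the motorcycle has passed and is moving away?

Receding: f₂ = f · v/(v + v_s) = 140 × 334/360 ≈ 130 Hz.

130 Hz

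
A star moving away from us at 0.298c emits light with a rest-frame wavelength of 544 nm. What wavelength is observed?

Relativistic Doppler for wavelength: λ' = λ₀ · √((1 + β)/(1 − β)).
λ' = 544 × √(1.2980/0.7020) = 544 × 1.35978 ≈ 739.7 nm.

739.7 nm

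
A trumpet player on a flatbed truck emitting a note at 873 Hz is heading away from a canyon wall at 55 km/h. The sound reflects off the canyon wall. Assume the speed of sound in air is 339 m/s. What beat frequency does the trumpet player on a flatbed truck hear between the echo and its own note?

75 Hz

55 km/h = 15.28 m/s.
The canyon wall receives the sound from a moving source: f₁ = f₀ · v/(v + v_e) = 873 × 339/354.28 ≈ 835.4 Hz.
On the return leg the trumpet player on a flatbed truck is a moving observer: f₂ = f₁ · (v − v_e)/v = 835.4 × 323.72/339 ≈ 797.7 Hz.
Beat against the emitted tone: |f₂ − f₀| = 2v_e·f₀/(v + v_e) = 2 × 15.28 × 873/354.28 ≈ 75 Hz.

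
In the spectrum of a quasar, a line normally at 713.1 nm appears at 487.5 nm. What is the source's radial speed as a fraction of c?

λ'/λ₀ = 0.6836 < 1 (blueshift), so the source is approaching.
λ'/λ₀ = √((1 − β)/(1 + β)) for an approaching source ⇒ β = (1 − r²)/(1 + r²) with r = λ'/λ₀.
β = (1 − 0.4674)/(1 + 0.4674) ≈ 0.363.

0.363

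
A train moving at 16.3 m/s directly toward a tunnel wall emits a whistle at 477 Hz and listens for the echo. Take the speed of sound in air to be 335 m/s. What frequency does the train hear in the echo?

526 Hz

The tunnel wall receives the sound from a moving source: f₁ = f₀ · v/(v − v_e) = 477 × 335/318.7 ≈ 501 Hz.
On the return leg the train is a moving observer: f₂ = f₁ · (v + v_e)/v = 501 × 351.3/335 ≈ 526 Hz.
Equivalently f₂ = f₀ · (v + v_e)/(v − v_e).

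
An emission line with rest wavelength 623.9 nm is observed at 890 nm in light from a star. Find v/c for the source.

0.341

λ'/λ₀ = 1.4265 > 1 (redshift), so the source is receding.
λ'/λ₀ = √((1 + β)/(1 − β)) for a receding source ⇒ β = (r² − 1)/(r² + 1) with r = λ'/λ₀.
β = (2.0349 − 1)/(2.0349 + 1) ≈ 0.341.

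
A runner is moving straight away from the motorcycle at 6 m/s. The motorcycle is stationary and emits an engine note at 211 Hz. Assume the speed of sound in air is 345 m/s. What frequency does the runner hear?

207 Hz

Moving observer, stationary source: f' = f · (v − v_o)/v.
f' = 211 × (345 − 6)/345 = 211 × 339/345 ≈ 207 Hz.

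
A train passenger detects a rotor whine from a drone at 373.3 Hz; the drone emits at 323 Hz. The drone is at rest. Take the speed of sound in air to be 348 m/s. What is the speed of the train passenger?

54 m/s

f' > f, so the train passenger is approaching.
f' = f · (v + v_o)/v ⇒ v_o = v · |f'/f − 1|.
v_o = 348 × |373.3/323 − 1| = 348 × 0.1557 ≈ 54 m/s.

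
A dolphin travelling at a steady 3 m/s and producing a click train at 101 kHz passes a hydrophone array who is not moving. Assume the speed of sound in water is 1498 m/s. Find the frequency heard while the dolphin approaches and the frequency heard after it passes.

101.2 kHz approaching; 100.8 kHz receding

Approaching: f₁ = f · v/(v − v_s) = 101 × 1498/1495 ≈ 101.2 kHz.
Receding: f₂ = f · v/(v + v_s) = 101 × 1498/1501 ≈ 100.8 kHz.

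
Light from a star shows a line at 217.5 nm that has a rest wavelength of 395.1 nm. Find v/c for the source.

0.535c

λ'/λ₀ = 0.5505 < 1 (blueshift), so the source is approaching.
λ'/λ₀ = √((1 − β)/(1 + β)) for an approaching source ⇒ β = (1 − r²)/(1 + r²) with r = λ'/λ₀.
β = (1 − 0.3030)/(1 + 0.3030) ≈ 0.535.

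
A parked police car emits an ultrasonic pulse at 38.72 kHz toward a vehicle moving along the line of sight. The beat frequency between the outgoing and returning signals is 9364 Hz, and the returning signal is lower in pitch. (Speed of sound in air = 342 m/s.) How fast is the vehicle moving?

47 m/s

Double Doppler shift off a moving reflector: f₂ = f₀ · (v + u)/(v − u) (u > 0 toward emitter).
Returning signal is lower, so f₂ = f₀ − Δf = 38720 − 9364 = 29356 Hz.
Rearranging, u = v · (f₂ − f₀)/(f₂ + f₀) = 342 × -9364/68076 ≈ -47 m/s.
So the vehicle is moving at 47 m/s away from the emitter.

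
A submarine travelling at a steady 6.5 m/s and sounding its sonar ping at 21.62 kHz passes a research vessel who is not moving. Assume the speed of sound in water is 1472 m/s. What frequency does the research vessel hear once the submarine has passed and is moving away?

Receding: f₂ = f · v/(v + v_s) = 21.62 × 1472/1478.5 ≈ 21.5 kHz.

21.5 kHz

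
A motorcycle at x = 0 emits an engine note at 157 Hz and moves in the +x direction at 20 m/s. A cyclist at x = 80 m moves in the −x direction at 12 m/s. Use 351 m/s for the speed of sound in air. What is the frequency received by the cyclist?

172 Hz

The observer lies on the +x side, so the source is heading toward the observer and the observer is heading toward the source.
General Doppler shift: f' = f · (v + v_o)/(v − v_s).
f' = 157 × (351 + 12)/(351 − 20) = 157 × 363/331 ≈ 172 Hz.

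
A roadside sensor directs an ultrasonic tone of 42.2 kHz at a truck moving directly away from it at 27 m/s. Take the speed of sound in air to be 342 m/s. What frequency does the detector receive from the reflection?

At the truck (a moving observer), f₁ = f₀ · (v − u)/v = 42.2 × 315/342 ≈ 38.9 kHz.
The reflection then acts as a moving source: f₂ = f₁ · v/(v + u) ≈ 36.0 kHz.
Equivalently f₂ = f₀ · (v − u)/(v + u).

36.0 kHz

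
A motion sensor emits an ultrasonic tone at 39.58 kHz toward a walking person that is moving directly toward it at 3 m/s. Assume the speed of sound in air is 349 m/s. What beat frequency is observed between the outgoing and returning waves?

The walking person first receives the wave as a moving observer: f₁ = f₀ · (v + u)/v = 39.58 × (349 + 3)/349 ≈ 39.920 kHz.
The reflection then acts as a moving source: f₂ = f₁ · v/(v − u) ≈ 40.266 kHz.
Beat frequency (with f₀ = 39580 Hz): |f₂ − f₀| = 2u·f₀/(v − u) = 2 × 3 × 39580/346 ≈ 686 Hz.

686 Hz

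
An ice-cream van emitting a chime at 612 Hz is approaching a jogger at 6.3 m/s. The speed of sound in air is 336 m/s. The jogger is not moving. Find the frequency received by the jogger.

With the source moving toward a stationary observer, f' = f · v/(v − v_s).
f' = 612 × 336/(336 − 6.3) = 612 × 336/329.7 ≈ 624 Hz.

624 Hz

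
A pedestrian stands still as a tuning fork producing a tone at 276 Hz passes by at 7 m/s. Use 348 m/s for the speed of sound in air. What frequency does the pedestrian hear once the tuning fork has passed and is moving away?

271 Hz

Receding: f₂ = f · v/(v + v_s) = 276 × 348/355 ≈ 271 Hz.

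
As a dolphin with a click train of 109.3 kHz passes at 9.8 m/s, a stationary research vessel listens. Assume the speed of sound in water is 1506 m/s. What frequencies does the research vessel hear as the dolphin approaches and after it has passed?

110.0 kHz approaching; 108.6 kHz receding

Approaching: f₁ = f · v/(v − v_s) = 109.3 × 1506/1496.2 ≈ 110.0 kHz.
Receding: f₂ = f · v/(v + v_s) = 109.3 × 1506/1515.8 ≈ 108.6 kHz.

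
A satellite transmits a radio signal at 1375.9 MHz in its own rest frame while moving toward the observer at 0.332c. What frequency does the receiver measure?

Relativistic Doppler for frequency: f' = f₀ · √((1 + β)/(1 − β)).
f' = 1375.9 × √(1.3320/0.6680) = 1375.9 × 1.41209 ≈ 1942.9 MHz.

1942.9 MHz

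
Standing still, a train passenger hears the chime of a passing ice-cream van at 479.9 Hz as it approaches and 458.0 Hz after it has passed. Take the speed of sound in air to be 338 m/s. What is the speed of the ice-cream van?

7.9 m/s

f₁/f₂ = (v + v_s)/(v − v_s), so v_s = v · (f₁ − f₂)/(f₁ + f₂).
v_s = 338 × (479.9 − 458.0)/(479.9 + 458.0) = 338 × 21.9/937.9 ≈ 7.9 m/s.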